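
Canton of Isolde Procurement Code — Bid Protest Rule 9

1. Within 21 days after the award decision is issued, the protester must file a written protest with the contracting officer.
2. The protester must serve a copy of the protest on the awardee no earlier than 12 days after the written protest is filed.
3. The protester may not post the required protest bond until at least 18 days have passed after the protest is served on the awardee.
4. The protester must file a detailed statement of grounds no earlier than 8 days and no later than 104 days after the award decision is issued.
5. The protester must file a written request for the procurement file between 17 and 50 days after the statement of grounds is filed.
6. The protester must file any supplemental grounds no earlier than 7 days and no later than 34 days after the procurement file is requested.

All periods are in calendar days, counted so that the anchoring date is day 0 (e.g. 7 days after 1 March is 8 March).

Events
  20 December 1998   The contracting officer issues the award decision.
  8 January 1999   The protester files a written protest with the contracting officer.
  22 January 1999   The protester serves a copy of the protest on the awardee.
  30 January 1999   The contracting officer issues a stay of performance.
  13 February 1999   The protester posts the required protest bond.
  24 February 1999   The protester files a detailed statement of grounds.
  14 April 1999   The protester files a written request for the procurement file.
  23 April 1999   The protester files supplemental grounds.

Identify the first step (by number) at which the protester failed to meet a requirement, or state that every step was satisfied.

None — every step was satisfied

Step 1 — counting 21 days from 20 December 1998 (when the award decision is issued) gives a deadline of 10 January 1999; done 8 January 1999 — timely.
Step 2 — must wait 12 days from 8 January 1999 (when the written protest is filed), so not before 20 January 1999; done 22 January 1999 — permitted.
Step 3 — must wait 18 days from 22 January 1999 (when the protest is served on the awardee), so not before 9 February 1999; done 13 February 1999, after the minimum wait.
Step 4 — 8 and 104 days from 20 December 1998 (when the award decision is issued) are 28 December 1998 and 3 April 1999 respectively; done 24 February 1999, which is between those dates.
Step 5 — 17 and 50 days from 24 February 1999 (when the statement of grounds is filed) are 13 March 1999 and 15 April 1999 respectively; 14 April 1999 falls inside that range.
Step 6 — 7 and 34 days from 14 April 1999 (when the procurement file is requested) are 21 April 1999 and 18 May 1999 respectively; 23 April 1999 falls inside that range.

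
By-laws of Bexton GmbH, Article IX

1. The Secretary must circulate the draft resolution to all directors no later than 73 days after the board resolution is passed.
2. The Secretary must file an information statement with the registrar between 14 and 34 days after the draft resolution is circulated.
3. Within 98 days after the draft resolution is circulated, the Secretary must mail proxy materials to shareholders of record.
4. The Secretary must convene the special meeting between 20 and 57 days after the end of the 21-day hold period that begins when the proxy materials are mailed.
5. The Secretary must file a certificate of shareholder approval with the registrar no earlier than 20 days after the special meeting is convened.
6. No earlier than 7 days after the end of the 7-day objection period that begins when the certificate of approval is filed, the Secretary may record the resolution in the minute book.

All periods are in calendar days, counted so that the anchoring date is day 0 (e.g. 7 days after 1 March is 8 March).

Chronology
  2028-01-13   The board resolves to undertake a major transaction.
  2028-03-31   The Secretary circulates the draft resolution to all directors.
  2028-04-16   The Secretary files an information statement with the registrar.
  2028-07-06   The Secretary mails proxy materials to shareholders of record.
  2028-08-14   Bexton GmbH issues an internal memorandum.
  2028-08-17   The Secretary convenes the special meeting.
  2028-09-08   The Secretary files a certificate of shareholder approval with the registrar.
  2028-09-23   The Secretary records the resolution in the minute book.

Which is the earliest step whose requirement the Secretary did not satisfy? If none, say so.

Step 1

Step 1 — counting 73 days from 2028-01-13 (when the board resolution is passed) gives a deadline of 2028-03-26; done 2028-03-31 — 5 days late.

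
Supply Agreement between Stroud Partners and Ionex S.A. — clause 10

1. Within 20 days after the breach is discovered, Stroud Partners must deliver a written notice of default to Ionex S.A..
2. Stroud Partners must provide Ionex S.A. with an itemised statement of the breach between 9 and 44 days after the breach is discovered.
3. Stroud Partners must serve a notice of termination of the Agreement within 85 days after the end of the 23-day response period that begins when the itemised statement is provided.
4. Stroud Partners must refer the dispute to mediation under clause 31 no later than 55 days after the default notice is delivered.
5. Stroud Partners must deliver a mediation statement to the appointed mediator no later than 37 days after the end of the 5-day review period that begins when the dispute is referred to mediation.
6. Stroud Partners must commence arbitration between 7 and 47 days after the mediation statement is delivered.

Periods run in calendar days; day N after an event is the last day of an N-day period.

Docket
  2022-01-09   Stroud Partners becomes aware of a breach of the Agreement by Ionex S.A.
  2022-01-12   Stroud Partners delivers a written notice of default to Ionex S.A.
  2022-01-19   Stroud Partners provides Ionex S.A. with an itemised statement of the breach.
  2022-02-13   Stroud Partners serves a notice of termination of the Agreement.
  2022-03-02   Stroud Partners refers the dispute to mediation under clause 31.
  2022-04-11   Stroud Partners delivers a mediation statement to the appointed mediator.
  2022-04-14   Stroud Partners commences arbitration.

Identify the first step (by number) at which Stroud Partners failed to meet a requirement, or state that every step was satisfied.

Step 6

Step 1: 20 days after 2022-01-09 (when the breach is discovered) is 2022-01-29; done 2022-01-12 — timely.
Step 2: the window is 9–44 days after 2022-01-09 (when the breach is discovered), so 2022-01-18 through 2022-02-22; done 2022-01-19 — within the window.
Step 3: 85 days after 2022-02-11 (end of the 23-day response period, which began when the itemised statement is provided on 2022-01-19) is 2022-05-07; 2022-02-13 is within that limit.
Step 4: 55 days after 2022-01-12 (when the default notice is delivered) is 2022-03-08; done 2022-03-02 — timely.
Step 5: 37 days after 2022-03-07 (end of the 5-day review period, which began when the dispute is referred to mediation on 2022-03-02) is 2022-04-13; done 2022-04-11 — timely.
Step 6: the window is 7–47 days after 2022-04-11 (when the mediation statement is delivered), so 2022-04-18 through 2022-05-28; done 2022-04-14 — 4 days before the window opened.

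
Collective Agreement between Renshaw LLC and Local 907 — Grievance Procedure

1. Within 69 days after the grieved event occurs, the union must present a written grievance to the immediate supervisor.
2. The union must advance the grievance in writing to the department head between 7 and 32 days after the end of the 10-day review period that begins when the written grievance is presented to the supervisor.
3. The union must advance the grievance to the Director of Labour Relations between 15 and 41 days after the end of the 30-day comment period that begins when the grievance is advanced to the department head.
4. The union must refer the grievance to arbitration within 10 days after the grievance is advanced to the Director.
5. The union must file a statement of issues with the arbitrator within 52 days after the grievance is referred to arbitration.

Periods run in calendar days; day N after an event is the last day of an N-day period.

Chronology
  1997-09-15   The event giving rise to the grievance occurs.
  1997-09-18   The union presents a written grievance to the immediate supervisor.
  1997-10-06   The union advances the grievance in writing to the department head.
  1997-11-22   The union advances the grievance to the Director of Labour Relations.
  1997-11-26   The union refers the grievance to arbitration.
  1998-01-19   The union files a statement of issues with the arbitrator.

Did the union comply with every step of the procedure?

(1) due by 1997-09-15 + 69 days = 1997-11-23; 1997-09-18 is within that limit.
(2) the permitted window runs from 1997-09-28 + 7 = 1997-10-05 to 1997-09-28 + 32 = 1997-10-30; done 1997-10-06 — within the window.
(3) the permitted window runs from 1997-11-05 + 15 = 1997-11-20 to 1997-11-05 + 41 = 1997-12-16; done 1997-11-22 — within the window.
(4) due by 1997-11-22 + 10 days = 1997-12-02; done 1997-11-26 — timely.
(5) due by 1997-11-26 + 52 days = 1998-01-17; done 1998-01-19 — 2 days late.
That is the first point of non-compliance.

No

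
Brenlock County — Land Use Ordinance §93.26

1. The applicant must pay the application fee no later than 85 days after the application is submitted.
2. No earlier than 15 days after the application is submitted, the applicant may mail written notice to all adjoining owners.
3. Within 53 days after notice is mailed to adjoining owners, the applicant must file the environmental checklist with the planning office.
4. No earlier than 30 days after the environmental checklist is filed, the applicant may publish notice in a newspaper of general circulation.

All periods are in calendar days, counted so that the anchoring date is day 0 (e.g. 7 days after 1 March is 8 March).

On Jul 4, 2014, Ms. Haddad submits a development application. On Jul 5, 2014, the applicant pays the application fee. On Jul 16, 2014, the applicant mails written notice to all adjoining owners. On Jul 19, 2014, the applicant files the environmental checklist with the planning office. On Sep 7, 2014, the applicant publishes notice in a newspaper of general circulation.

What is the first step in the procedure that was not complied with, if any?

Step 2

(1) due by Jul 4, 2014 + 85 days = Sep 27, 2014; done Jul 5, 2014 — timely.
(2) permitted from Jul 4, 2014 + 15 days = Jul 19, 2014 onward; Jul 16, 2014 is 3 days before the earliest permitted date.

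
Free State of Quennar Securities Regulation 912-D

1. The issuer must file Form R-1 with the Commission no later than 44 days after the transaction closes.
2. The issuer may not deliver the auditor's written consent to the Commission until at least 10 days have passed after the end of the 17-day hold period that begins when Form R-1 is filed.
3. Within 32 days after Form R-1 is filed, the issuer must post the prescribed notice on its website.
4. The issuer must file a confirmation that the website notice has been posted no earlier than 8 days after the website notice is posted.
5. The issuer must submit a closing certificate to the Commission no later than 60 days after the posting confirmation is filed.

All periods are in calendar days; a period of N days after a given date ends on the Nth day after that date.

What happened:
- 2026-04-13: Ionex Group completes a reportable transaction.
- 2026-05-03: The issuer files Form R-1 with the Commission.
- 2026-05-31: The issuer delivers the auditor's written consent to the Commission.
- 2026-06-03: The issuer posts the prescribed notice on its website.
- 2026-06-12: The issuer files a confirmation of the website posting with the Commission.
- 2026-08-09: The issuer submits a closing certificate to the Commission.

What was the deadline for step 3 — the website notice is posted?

Step 3 runs from 2026-05-03, when Form R-1 is filed. 32 days after 2026-05-03 is 2026-06-04.

2026-06-04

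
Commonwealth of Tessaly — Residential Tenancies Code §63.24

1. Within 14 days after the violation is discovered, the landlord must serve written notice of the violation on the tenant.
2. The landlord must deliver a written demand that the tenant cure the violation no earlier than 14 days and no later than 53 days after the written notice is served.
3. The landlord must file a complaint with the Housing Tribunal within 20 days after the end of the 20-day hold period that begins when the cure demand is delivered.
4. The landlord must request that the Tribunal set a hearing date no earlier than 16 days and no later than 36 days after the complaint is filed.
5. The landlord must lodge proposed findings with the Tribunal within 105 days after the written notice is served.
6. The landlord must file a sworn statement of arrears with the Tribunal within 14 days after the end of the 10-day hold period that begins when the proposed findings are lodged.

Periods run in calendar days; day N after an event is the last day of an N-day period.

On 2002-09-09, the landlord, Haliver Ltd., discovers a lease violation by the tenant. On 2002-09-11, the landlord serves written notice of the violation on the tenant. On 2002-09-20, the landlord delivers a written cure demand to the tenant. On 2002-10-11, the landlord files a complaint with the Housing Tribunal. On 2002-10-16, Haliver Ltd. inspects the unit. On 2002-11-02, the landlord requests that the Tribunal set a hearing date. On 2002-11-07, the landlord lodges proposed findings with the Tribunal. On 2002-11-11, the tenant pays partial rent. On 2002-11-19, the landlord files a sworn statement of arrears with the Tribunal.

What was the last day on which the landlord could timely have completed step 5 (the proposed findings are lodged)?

Step 5 runs from 2002-09-11, when the written notice is served. 105 days after 2002-09-11 is 2002-12-25.

2002-12-25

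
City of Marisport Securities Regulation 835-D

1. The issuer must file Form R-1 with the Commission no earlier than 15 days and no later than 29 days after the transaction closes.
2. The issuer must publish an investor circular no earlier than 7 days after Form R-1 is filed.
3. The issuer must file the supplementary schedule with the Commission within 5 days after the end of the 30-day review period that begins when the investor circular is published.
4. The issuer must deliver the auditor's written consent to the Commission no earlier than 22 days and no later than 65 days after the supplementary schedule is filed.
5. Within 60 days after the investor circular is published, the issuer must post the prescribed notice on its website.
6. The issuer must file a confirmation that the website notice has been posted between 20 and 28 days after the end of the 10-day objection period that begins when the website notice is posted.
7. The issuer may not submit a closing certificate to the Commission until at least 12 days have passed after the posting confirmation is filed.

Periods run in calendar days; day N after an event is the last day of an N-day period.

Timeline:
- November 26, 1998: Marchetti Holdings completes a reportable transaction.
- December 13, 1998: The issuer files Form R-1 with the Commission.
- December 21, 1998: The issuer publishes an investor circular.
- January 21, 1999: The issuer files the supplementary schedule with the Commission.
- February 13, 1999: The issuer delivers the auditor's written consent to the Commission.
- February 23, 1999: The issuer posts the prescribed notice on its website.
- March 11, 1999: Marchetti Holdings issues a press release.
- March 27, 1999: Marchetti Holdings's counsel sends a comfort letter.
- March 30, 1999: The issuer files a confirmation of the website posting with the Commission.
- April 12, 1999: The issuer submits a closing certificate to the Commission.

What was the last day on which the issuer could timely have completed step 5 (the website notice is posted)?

February 19, 1999

Step 5 runs from December 21, 1998, when the investor circular is published. 60 days after December 21, 1998 is February 19, 1999.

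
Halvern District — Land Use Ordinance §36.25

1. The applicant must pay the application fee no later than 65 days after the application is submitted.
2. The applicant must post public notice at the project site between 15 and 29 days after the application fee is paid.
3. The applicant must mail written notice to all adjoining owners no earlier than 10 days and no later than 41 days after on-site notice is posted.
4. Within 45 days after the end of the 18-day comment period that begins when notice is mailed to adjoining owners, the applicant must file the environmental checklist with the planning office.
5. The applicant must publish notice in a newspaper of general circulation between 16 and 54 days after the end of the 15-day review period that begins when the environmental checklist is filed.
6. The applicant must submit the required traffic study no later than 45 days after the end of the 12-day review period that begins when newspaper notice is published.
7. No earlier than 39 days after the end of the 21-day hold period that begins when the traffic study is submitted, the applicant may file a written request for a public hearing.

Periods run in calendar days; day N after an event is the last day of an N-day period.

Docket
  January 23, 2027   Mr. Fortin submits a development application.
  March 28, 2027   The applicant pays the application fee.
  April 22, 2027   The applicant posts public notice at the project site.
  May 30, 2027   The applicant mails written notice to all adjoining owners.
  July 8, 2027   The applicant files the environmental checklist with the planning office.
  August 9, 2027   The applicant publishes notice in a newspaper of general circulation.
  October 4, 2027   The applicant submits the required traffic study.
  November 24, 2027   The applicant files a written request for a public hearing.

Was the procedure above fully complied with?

No

(1) due by January 23, 2027 + 65 days = March 29, 2027; completed March 28, 2027, before the deadline.
(2) the permitted window runs from March 28, 2027 + 15 = April 12, 2027 to March 28, 2027 + 29 = April 26, 2027; done April 22, 2027, which is between those dates.
(3) the permitted window runs from April 22, 2027 + 10 = May 2, 2027 to April 22, 2027 + 41 = June 2, 2027; done May 30, 2027 — within the window.
(4) due by June 17, 2027 + 45 days = August 1, 2027; July 8, 2027 is within that limit.
(5) the permitted window runs from July 23, 2027 + 16 = August 8, 2027 to July 23, 2027 + 54 = September 15, 2027; done August 9, 2027, which is between those dates.
(6) due by August 21, 2027 + 45 days = October 5, 2027; completed October 4, 2027, before the deadline.
(7) permitted from October 25, 2027 + 39 days = December 3, 2027 onward; November 24, 2027 is 9 days before the earliest permitted date.
The procedure was therefore not followed at step 7.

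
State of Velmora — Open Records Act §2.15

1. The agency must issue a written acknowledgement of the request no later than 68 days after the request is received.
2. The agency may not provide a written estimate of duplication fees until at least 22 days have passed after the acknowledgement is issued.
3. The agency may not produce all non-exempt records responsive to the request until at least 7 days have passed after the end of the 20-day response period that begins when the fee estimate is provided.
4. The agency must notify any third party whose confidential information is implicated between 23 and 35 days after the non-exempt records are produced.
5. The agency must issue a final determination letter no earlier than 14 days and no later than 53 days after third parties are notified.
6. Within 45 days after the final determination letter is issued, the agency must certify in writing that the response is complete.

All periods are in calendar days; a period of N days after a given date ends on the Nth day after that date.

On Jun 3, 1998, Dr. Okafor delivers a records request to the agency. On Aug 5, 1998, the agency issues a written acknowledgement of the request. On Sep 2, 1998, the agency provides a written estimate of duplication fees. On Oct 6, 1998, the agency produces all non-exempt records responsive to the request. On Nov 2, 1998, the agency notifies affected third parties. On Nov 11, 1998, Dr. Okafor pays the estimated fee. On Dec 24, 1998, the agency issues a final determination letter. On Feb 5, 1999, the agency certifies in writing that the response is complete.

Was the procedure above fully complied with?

(1) due by Jun 3, 1998 + 68 days = Aug 10, 1998; completed Aug 5, 1998, before the deadline.
(2) permitted from Aug 5, 1998 + 22 days = Aug 27, 1998 onward; done Sep 2, 1998 — permitted.
(3) permitted from Sep 22, 1998 + 7 days = Sep 29, 1998 onward; done Oct 6, 1998 — permitted.
(4) the permitted window runs from Oct 6, 1998 + 23 = Oct 29, 1998 to Oct 6, 1998 + 35 = Nov 10, 1998; Nov 2, 1998 falls inside that range.
(5) the permitted window runs from Nov 2, 1998 + 14 = Nov 16, 1998 to Nov 2, 1998 + 53 = Dec 25, 1998; Dec 24, 1998 falls inside that range.
(6) due by Dec 24, 1998 + 45 days = Feb 7, 1999; done Feb 5, 1999 — timely.

Yes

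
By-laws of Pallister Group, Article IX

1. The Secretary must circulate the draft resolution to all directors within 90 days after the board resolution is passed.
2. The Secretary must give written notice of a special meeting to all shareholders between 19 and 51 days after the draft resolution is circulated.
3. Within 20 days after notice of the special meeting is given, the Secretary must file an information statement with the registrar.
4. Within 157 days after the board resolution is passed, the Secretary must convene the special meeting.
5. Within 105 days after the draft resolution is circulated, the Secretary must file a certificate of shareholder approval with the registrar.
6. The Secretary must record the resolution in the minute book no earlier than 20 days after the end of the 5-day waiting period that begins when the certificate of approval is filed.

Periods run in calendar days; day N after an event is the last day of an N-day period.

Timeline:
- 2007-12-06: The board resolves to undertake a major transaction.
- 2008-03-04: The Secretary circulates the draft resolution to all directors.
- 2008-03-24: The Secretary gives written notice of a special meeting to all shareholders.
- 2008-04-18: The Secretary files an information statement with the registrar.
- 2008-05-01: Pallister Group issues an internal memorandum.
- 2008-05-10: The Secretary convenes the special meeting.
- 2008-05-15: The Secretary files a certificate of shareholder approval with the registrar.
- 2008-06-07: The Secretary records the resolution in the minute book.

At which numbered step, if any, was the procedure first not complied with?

Step 3

(1) due by 2007-12-06 + 90 days = 2008-03-05; 2008-03-04 is within that limit.
(2) the permitted window runs from 2008-03-04 + 19 = 2008-03-23 to 2008-03-04 + 51 = 2008-04-24; done 2008-03-24 — within the window.
(3) due by 2008-03-24 + 20 days = 2008-04-13; 2008-04-18 misses that deadline by 5 days.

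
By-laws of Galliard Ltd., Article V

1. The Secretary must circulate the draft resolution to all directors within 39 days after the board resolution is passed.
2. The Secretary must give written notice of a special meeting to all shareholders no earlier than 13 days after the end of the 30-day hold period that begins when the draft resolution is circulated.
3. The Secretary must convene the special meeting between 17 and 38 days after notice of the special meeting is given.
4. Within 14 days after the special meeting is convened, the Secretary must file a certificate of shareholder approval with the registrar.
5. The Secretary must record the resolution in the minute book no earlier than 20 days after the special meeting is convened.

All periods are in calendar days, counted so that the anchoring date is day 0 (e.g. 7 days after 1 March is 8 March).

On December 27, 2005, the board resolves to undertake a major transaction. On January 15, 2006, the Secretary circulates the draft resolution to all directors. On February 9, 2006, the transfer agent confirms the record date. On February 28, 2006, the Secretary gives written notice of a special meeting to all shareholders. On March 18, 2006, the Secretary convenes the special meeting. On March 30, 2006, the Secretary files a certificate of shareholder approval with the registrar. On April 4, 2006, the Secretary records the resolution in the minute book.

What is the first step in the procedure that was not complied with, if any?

Step 5

Step 1: 39 days after December 27, 2005 (when the board resolution is passed) is February 4, 2006; done January 15, 2006 — timely.
Step 2: the earliest permitted date is 13 days after February 14, 2006 (end of the 30-day hold period, which began when the draft resolution is circulated on January 15, 2006), i.e. February 27, 2006; done February 28, 2006, after the minimum wait.
Step 3: the window is 17–38 days after February 28, 2006 (when notice of the special meeting is given), so March 17, 2006 through April 7, 2006; done March 18, 2006 — within the window.
Step 4: 14 days after March 18, 2006 (when the special meeting is convened) is April 1, 2006; done March 30, 2006 — timely.
Step 5: the earliest permitted date is 20 days after March 18, 2006 (when the special meeting is convened), i.e. April 7, 2006; done April 4, 2006 — 3 days too early.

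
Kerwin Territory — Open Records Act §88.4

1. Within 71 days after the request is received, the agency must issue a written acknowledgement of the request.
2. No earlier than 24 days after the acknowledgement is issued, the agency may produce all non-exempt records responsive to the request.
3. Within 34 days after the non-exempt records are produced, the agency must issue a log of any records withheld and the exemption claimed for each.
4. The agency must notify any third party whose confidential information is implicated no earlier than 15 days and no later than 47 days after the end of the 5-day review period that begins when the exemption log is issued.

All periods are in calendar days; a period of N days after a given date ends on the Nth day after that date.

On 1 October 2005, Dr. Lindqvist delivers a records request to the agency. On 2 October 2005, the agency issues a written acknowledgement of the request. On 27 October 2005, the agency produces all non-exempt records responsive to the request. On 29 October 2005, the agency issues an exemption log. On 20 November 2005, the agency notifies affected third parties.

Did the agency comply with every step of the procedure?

Yes

(1) due by 1 October 2005 + 71 days = 11 December 2005; done 2 October 2005 — timely.
(2) permitted from 2 October 2005 + 24 days = 26 October 2005 onward; done 27 October 2005 — permitted.
(3) due by 27 October 2005 + 34 days = 30 November 2005; completed 29 October 2005, before the deadline.
(4) the permitted window runs from 3 November 2005 + 15 = 18 November 2005 to 3 November 2005 + 47 = 20 December 2005; done 20 November 2005 — within the window.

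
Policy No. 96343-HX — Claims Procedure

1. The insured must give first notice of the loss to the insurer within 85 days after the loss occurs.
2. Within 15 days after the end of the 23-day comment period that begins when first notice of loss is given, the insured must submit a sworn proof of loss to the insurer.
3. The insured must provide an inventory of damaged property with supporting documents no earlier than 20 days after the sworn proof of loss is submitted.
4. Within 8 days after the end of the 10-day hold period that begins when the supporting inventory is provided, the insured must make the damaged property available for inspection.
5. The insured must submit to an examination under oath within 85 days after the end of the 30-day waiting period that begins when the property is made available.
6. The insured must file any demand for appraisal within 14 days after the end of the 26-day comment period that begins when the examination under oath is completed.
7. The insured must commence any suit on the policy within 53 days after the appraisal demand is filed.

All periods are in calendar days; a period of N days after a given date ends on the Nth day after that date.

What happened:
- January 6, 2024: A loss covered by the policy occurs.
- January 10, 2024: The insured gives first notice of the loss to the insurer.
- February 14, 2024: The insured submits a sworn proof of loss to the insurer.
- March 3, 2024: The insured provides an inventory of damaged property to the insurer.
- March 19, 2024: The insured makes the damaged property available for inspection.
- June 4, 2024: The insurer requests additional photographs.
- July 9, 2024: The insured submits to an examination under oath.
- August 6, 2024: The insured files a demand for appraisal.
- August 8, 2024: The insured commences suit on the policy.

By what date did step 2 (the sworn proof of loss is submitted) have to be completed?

First notice of loss is given on January 10, 2024; the 23-day comment period therefore ends February 2, 2024, and step 2 runs from that date. 15 days after February 2, 2024 is February 17, 2024.

February 17, 2024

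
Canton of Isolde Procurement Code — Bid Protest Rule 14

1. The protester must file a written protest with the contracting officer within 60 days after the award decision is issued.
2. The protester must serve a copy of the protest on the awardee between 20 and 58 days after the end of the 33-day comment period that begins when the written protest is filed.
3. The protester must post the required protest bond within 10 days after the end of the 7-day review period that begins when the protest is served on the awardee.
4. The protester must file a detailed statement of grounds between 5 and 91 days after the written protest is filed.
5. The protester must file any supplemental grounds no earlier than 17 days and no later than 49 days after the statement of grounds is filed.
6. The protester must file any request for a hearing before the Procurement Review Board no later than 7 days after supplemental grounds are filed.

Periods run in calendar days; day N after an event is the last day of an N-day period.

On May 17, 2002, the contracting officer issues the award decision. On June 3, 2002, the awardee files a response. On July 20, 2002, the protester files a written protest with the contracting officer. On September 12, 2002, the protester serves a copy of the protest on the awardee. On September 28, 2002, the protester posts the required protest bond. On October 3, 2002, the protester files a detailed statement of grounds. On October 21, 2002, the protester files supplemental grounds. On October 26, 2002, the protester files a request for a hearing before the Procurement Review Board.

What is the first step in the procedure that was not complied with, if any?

Step 1

(1) due by May 17, 2002 + 60 days = July 16, 2002; not done until July 20, 2002, 4 days after the deadline.
Later steps need not be reached.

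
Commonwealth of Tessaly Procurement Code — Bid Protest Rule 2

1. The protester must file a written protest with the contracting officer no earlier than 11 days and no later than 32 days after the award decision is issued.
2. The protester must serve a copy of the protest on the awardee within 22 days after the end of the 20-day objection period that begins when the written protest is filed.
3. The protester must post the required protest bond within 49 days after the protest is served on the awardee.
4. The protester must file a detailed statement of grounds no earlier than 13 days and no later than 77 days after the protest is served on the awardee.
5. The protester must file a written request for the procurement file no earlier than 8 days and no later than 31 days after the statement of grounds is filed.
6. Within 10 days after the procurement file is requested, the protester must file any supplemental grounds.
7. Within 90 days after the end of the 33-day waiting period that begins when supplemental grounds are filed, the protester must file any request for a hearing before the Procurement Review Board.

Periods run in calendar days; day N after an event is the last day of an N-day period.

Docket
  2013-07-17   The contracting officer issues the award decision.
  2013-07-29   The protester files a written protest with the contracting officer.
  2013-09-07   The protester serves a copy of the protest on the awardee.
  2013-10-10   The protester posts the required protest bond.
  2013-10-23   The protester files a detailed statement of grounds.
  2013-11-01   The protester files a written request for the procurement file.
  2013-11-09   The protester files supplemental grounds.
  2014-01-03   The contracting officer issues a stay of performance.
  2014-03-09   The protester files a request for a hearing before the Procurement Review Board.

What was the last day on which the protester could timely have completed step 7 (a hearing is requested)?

Supplemental grounds are filed on 2013-11-09; the 33-day waiting period therefore ends 2013-12-12, and step 7 runs from that date. 90 days after 2013-12-12 is 2014-03-12.

2014-03-12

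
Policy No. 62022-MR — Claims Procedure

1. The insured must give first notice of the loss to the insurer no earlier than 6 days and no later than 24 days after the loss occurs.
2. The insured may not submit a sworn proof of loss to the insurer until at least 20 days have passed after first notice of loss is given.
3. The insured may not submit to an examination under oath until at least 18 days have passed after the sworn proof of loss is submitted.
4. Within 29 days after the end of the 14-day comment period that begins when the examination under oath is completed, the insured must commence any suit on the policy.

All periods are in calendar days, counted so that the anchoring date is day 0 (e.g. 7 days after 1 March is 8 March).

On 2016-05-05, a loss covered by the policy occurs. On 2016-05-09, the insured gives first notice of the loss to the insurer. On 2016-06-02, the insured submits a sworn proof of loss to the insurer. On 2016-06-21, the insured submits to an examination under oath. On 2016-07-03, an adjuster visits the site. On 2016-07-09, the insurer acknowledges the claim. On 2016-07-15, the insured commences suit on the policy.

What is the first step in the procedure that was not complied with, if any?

Step 1

Step 1 — 6 and 24 days from 2016-05-05 (when the loss occurs) are 2016-05-11 and 2016-05-29 respectively; 2016-05-09 is 2 days too early.
That is the first point of non-compliance.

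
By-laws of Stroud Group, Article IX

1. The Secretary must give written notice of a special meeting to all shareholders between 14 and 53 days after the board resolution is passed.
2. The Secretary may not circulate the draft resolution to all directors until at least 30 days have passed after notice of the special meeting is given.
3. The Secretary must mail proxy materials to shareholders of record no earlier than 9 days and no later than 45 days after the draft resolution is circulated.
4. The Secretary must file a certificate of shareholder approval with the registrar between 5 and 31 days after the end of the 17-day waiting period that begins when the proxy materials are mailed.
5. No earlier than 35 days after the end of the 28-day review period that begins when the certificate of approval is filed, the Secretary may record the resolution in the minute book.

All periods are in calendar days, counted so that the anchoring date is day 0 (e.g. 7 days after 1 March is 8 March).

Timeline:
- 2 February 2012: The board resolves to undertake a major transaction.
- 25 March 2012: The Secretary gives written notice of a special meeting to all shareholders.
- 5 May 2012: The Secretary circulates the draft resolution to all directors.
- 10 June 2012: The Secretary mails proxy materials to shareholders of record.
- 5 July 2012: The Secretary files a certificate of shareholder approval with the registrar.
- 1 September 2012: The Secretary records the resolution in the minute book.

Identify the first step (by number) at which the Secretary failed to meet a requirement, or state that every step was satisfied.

Step 1: the window is 14–53 days after 2 February 2012 (when the board resolution is passed), so 16 February 2012 through 26 March 2012; done 25 March 2012 — within the window.
Step 2: the earliest permitted date is 30 days after 25 March 2012 (when notice of the special meeting is given), i.e. 24 April 2012; done 5 May 2012 — permitted.
Step 3: the window is 9–45 days after 5 May 2012 (when the draft resolution is circulated), so 14 May 2012 through 19 June 2012; done 10 June 2012 — within the window.
Step 4: the window is 5–31 days after 27 June 2012 (end of the 17-day waiting period, which began when the proxy materials are mailed on 10 June 2012), so 2 July 2012 through 28 July 2012; done 5 July 2012, which is between those dates.
Step 5: the earliest permitted date is 35 days after 2 August 2012 (end of the 28-day review period, which began when the certificate of approval is filed on 5 July 2012), i.e. 6 September 2012; 1 September 2012 is 5 days before the earliest permitted date.
The procedure was therefore not followed at step 5.

Step 5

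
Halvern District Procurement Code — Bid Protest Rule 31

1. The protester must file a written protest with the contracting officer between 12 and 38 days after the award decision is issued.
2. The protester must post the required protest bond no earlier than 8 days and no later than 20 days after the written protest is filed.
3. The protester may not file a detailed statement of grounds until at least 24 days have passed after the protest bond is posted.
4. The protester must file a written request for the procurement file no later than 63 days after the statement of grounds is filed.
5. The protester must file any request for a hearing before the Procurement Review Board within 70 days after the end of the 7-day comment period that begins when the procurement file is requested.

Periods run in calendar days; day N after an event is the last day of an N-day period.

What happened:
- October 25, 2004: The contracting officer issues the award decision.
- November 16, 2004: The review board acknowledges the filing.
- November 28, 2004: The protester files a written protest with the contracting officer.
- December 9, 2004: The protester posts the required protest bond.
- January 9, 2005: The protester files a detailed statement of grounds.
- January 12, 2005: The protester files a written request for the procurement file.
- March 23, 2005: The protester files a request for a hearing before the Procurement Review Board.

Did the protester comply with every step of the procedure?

Yes

Step 1: the window is 12–38 days after October 25, 2004 (when the award decision is issued), so November 6, 2004 through December 2, 2004; done November 28, 2004 — within the window.
Step 2: the window is 8–20 days after November 28, 2004 (when the written protest is filed), so December 6, 2004 through December 18, 2004; December 9, 2004 falls inside that range.
Step 3: the earliest permitted date is 24 days after December 9, 2004 (when the protest bond is posted), i.e. January 2, 2005; done January 9, 2005 — permitted.
Step 4: 63 days after January 9, 2005 (when the statement of grounds is filed) is March 13, 2005; done January 12, 2005 — timely.
Step 5: 70 days after January 19, 2005 (end of the 7-day comment period, which began when the procurement file is requested on January 12, 2005) is March 30, 2005; March 23, 2005 is within that limit.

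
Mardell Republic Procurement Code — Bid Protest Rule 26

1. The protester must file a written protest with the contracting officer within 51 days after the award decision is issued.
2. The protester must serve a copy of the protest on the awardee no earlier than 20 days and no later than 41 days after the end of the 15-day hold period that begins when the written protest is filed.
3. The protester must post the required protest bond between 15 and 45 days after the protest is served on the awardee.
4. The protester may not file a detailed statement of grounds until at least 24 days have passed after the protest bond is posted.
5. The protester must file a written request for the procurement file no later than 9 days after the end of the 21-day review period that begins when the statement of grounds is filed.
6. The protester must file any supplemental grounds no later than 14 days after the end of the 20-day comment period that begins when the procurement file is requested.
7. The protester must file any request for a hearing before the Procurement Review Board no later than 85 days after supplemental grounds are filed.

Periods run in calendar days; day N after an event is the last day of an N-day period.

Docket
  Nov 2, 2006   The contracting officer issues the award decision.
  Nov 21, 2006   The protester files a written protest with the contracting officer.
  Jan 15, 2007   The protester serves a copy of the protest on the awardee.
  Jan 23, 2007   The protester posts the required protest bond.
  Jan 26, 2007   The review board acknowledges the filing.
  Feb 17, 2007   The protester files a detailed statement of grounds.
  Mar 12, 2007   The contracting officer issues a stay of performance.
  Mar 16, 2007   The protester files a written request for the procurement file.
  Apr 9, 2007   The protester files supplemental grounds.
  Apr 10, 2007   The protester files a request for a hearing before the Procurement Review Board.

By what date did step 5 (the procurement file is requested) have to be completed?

The statement of grounds is filed on Feb 17, 2007; the 21-day review period therefore ends Mar 10, 2007, and step 5 runs from that date. 9 days after Mar 10, 2007 is Mar 19, 2007.

Mar 19, 2007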